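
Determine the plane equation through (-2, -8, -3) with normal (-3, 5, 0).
d = n·P = (-3)(-2) + (5)(-8) + (0)(-3) = -34
Plane: -3x + 5y = -34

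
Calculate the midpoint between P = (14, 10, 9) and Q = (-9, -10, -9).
Midpoint = ((14-9)/2, (10-10)/2, (9-9)/2) = (2.5, 0, 0)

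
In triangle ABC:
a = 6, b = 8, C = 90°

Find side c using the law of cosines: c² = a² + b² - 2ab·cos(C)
c² = 6² + 8² - 2·6·8·cos(90°)
c² = 36 + 64 - 96·0.0000 = 100
c = √100 = 10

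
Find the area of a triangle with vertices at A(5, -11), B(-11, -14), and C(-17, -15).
Using the coordinate formula: Area = (1/2)|x₁(y₂-y₃) + x₂(y₃-y₁) + x₃(y₁-y₂)|
Area = (1/2)|5((-14)-(-15)) + (-11)((-15)-(-11)) + (-17)((-11)-(-14))|
Area = (1/2)|5*1 + (-11)*(-4) + (-17)*3|
Area = (1/2)|5 + 44 + (-51)|
Area = (1/2)*2 = 1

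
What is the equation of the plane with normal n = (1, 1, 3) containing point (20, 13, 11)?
d = n·P = (1)(20) + (1)(13) + (3)(11) = 66
Plane: x + y + 3z = 66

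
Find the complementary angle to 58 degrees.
Complementary angles sum to 90 degrees.
Other angle = 90 - 58
Other angle = 32 degrees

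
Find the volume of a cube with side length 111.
Volume = s³
Volume = 111³
Volume = 1367631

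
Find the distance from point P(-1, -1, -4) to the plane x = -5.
d = |1(-1) + 0(-1) + 0(-4) - (-5)| / √(1² + 0² + 0²) = 4/√1 = 4.0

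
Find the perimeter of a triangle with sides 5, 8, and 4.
Perimeter = sum of all sides
Perimeter = 5 + 8 + 4
Perimeter = 17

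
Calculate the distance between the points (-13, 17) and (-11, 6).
Using the distance formula: d = sqrt((x₂-x₁)² + (y₂-y₁)²)
dx = (-11) - (-13) = 2
dy = 6 - 17 = -11
d = sqrt(2² + (-11)²) = sqrt(4 + 121) = sqrt(125) = 11.18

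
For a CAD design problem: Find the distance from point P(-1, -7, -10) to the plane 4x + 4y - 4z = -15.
d = |4(-1) + 4(-7) + (-4)(-10) - (-15)| / √(4² + 4² + (-4)²) = 23/√48 = 3.32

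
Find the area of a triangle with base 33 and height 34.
Area = (1/2) * base * height
Area = (1/2) * 33 * 34
Area = 561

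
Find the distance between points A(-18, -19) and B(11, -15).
Using the distance formula: d = sqrt((x₂-x₁)² + (y₂-y₁)²)
dx = 11 - (-18) = 29
dy = (-15) - (-19) = 4
d = sqrt(29² + 4²) = sqrt(841 + 16) = sqrt(857) = 29.27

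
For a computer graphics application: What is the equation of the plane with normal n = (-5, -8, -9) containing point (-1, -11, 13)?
d = n·P = (-5)(-1) + (-8)(-11) + (-9)(13) = -24
Plane: -5x - 8y - 9z = -24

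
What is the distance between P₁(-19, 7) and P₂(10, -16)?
Using the distance formula: d = sqrt((x₂-x₁)² + (y₂-y₁)²)
dx = 10 - (-19) = 29
dy = (-16) - 7 = -23
d = sqrt(29² + (-23)²) = sqrt(841 + 529) = sqrt(1370) = 37.01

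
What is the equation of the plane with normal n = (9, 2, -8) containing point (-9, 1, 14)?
d = n·P = (9)(-9) + (2)(1) + (-8)(14) = -191
Plane: 9x + 2y - 8z = -191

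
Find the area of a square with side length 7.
Area = s²
Area = 7²
Area = 49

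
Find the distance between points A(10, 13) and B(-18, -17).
Using the distance formula: d = sqrt((x₂-x₁)² + (y₂-y₁)²)
dx = (-18) - 10 = -28
dy = (-17) - 13 = -30
d = sqrt((-28)² + (-30)²) = sqrt(784 + 900) = sqrt(1684) = 41.04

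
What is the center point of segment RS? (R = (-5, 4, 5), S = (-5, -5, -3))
Midpoint = ((-5-5)/2, (4-5)/2, (5-3)/2) = (-5, -0.5, 1)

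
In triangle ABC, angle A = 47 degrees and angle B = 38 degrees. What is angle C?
Sum of angles in a triangle = 180 degrees
Third angle = 180 - 47 - 38
Third angle = 95 degrees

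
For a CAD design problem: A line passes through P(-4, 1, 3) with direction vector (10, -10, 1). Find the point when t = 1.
P(1) = (-4 + 10(1), 1 + (-10)(1), 3 + 1(1)) = (6, -9, 4)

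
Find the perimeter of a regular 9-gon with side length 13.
Perimeter = number of sides * side length
Perimeter = 9 * 13
Perimeter = 117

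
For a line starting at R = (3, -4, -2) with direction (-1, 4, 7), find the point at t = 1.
P(1) = (3 + (-1)(1), -4 + 4(1), -2 + 7(1)) = (2, 0, 5)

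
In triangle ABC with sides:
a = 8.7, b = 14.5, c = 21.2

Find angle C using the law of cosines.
cos(C) = (a² + b² - c²)/(2ab)
cos(C) = (8.7² + 14.5² - 21.2²)/(2·8.7·14.5) = -163.5/252.3 = -0.648038
C = arccos(-0.648038) = 130.4°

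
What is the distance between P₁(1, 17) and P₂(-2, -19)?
Using the distance formula: d = sqrt((x₂-x₁)² + (y₂-y₁)²)
dx = (-2) - 1 = -3
dy = (-19) - 17 = -36
d = sqrt((-3)² + (-36)²) = sqrt(9 + 1296) = sqrt(1305) = 36.12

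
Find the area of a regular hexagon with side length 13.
For a regular 6-gon with side length s = 13:
Apothem a = s / (2*tan(pi/6)) = 13 / (2*tan(pi/6)) ≈ 11.2583
Perimeter P = 6 * 13 = 78
Area = (1/2) * P * a = (1/2) * 78 * 11.2583 = 439.07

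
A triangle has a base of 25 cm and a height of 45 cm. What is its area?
Area = (1/2) * base * height
Area = (1/2) * 25 * 45
Area = 562.50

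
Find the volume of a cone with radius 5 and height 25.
Volume = (1/3) * pi * r² * h
Volume = (1/3) * pi * 5² * 25
Volume = (1/3) * pi * 25 * 25
Volume = (1/3) * pi * 625
Volume = 654.50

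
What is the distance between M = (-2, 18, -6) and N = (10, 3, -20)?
d = √[(12)² + (-15)² + (-14)²] = √565 = 23.77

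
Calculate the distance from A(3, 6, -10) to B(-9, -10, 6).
d = √[(-12)² + (-16)² + (16)²] = √656 = 25.61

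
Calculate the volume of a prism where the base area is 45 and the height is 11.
Volume = base area * height
Volume = 45 * 11
Volume = 495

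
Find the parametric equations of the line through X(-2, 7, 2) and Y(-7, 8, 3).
Direction vector d = Y - X = (-5, 1, 1)
x = -2 - 5t, y = 7 + t, z = 2 + t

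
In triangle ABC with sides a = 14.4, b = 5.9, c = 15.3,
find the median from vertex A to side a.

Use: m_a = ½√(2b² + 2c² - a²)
m_a = ½√(2·5.9² + 2·15.3² - 14.4²)
m_a = ½√(69.62 + 468.18 - 207.36) = ½√330.44 = 9.089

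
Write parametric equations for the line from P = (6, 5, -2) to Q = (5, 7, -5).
Direction vector d = Q - P = (-1, 2, -3)
x = 6 - t, y = 5 + 2t, z = -2 - 3t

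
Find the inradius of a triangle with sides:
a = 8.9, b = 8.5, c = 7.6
s = (a+b+c)/2 = (8.9+8.5+7.6)/2 = 12.5
Area = √(s(s-a)(s-b)(s-c)) = √(12.5·3.6·4·4.9) = 29.6985
r = Area/s = 29.6985/12.5 = 2.376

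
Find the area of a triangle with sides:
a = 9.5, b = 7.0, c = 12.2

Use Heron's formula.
s = (a+b+c)/2 = (9.5+7.0+12.2)/2 = 14.35
A = √(s(s-a)(s-b)(s-c)) = √(14.35·4.85·7.35·2.15)
A = √1099.81 = 33.16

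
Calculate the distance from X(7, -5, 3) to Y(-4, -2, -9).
d = √[(-11)² + (3)² + (-12)²] = √274 = 16.55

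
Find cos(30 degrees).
cos(30 degrees) = sqrt(3)/2
Decimal approximation: 0.866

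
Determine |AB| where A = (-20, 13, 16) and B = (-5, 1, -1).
d = √[(15)² + (-12)² + (-17)²] = √658 = 25.65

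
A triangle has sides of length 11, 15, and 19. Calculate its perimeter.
Perimeter = sum of all sides
Perimeter = 11 + 15 + 19
Perimeter = 45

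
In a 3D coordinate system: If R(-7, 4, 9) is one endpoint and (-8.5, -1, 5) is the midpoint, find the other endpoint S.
S = (2×(-8.5) - (-7), 2×(-1) - 4, 2×5 - 9) = (-10, -6, 1)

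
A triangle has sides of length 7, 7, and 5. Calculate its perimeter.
Perimeter = sum of all sides
Perimeter = 7 + 7 + 5
Perimeter = 19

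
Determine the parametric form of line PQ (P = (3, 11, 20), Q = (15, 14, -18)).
Direction vector d = Q - P = (12, 3, -38)
x = 3 + 12t, y = 11 + 3t, z = 20 - 38t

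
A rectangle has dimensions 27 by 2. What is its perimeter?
Perimeter = 2 * (length + width)
Perimeter = 2 * (27 + 2)
Perimeter = 2 * 29
Perimeter = 58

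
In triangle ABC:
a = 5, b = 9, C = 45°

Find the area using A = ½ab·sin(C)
A = ½·5·9·sin(45°) = ½·45·0.707107 = 15.91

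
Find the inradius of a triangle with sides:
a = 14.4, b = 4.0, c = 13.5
s = (a+b+c)/2 = (14.4+4.0+13.5)/2 = 15.95
Area = √(s(s-a)(s-b)(s-c)) = √(15.95·1.55·11.95·2.45) = 26.9038
r = Area/s = 26.9038/15.95 = 1.687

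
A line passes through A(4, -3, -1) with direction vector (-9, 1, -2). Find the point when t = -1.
P(-1) = (4 + (-9)(-1), -3 + 1(-1), -1 + (-2)(-1)) = (13, -4, 1)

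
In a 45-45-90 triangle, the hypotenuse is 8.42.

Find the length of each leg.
In a 45-45-90 triangle, hypotenuse = leg·√2  →  leg = hypotenuse/√2
leg = 8.42/√2 = 5.954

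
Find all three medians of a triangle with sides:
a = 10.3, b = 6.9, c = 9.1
Using m_x = ½√(2y² + 2z² - x²):
m_a = ½√(2·6.9² + 2·9.1² - 10.3²) = ½√154.75 = 6.22
m_b = ½√(2·10.3² + 2·9.1² - 6.9²) = ½√330.19 = 9.086
m_c = ½√(2·10.3² + 2·6.9² - 9.1²) = ½√224.59 = 7.493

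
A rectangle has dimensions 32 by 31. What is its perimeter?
Perimeter = 2 * (length + width)
Perimeter = 2 * (32 + 31)
Perimeter = 2 * 63
Perimeter = 126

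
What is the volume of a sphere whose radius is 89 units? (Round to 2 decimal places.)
Volume = (4/3) * pi * r³
Volume = (4/3) * pi * 89³
Volume = (4/3) * pi * 704969
Volume = 2952967.24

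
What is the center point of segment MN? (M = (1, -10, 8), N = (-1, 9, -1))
Midpoint = ((1-1)/2, (-10+9)/2, (8-1)/2) = (0, -0.5, 3.5)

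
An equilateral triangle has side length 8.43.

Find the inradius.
For an equilateral triangle, r = s/(2√3) where s is the side.
r = 8.43/(2√3) = 8.43/3.464102 = 2.434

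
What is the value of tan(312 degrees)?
tan(312 degrees) = -1.1106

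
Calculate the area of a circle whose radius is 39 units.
Area = pi * r²
Area = pi * 39²
Area = pi * 1521
Area = 4778.36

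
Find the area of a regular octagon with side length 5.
For a regular 8-gon with side length s = 5:
Apothem a = s / (2*tan(pi/8)) = 5 / (2*tan(pi/8)) ≈ 6.0355
Perimeter P = 8 * 5 = 40
Area = (1/2) * P * a = (1/2) * 40 * 6.0355 = 120.71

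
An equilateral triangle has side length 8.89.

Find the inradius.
For an equilateral triangle, r = s/(2√3) where s is the side.
r = 8.89/(2√3) = 8.89/3.464102 = 2.566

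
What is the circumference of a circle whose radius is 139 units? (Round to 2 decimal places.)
Circumference = 2 * pi * r
Circumference = 2 * pi * 139
Circumference = 873.36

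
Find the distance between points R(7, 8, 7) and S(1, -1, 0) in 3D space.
d = √[(-6)² + (-9)² + (-7)²] = √166 = 12.88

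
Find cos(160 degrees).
cos(160 degrees) = -0.9397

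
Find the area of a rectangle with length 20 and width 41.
Area = length * width
Area = 20 * 41
Area = 820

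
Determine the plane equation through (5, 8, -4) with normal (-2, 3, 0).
d = n·P = (-2)(5) + (3)(8) + (0)(-4) = 14
Plane: -2x + 3y = 14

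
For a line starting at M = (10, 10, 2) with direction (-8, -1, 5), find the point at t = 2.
P(2) = (10 + (-8)(2), 10 + (-1)(2), 2 + 5(2)) = (-6, 8, 12)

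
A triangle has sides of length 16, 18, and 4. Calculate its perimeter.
Perimeter = sum of all sides
Perimeter = 16 + 18 + 4
Perimeter = 38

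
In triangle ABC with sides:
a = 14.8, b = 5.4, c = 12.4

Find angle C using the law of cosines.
cos(C) = (a² + b² - c²)/(2ab)
cos(C) = (14.8² + 5.4² - 12.4²)/(2·14.8·5.4) = 94.44/159.84 = 0.590841
C = arccos(0.590841) = 53.78°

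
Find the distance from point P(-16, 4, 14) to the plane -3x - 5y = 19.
d = |(-3)(-16) + (-5)(4) + 0(14) - (19)| / √((-3)² + (-5)² + 0²) = 9/√34 = 1.543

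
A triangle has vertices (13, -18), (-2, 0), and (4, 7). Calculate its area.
Using the coordinate formula: Area = (1/2)|x₁(y₂-y₃) + x₂(y₃-y₁) + x₃(y₁-y₂)|
Area = (1/2)|13(0-7) + (-2)(7-(-18)) + 4((-18)-0)|
Area = (1/2)|13*(-7) + (-2)*25 + 4*(-18)|
Area = (1/2)|(-91) + (-50) + (-72)|
Area = (1/2)*213 = 106.50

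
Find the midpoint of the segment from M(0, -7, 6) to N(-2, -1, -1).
Midpoint = ((0-2)/2, (-7-1)/2, (6-1)/2) = (-1, -4, 2.5)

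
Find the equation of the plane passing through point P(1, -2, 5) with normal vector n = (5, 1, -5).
d = n·P = (5)(1) + (1)(-2) + (-5)(5) = -22
Plane: 5x + y - 5z = -22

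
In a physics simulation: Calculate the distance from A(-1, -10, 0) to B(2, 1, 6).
d = √[(3)² + (11)² + (6)²] = √166 = 12.88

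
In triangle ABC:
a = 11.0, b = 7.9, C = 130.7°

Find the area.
Using A = ½ab·sin(C):
A = ½·11.0·7.9·sin(130.7°) = ½·86.9·0.758134 = 32.94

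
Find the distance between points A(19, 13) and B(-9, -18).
Using the distance formula: d = sqrt((x₂-x₁)² + (y₂-y₁)²)
dx = (-9) - 19 = -28
dy = (-18) - 13 = -31
d = sqrt((-28)² + (-31)²) = sqrt(784 + 961) = sqrt(1745) = 41.77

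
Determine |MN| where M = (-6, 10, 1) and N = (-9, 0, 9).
d = √[(-3)² + (-10)² + (8)²] = √173 = 13.15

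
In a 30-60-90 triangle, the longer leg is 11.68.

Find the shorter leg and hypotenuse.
In a 30-60-90 triangle, sides are in ratio 1 : √3 : 2.
Long leg = short leg·√3  →  short leg = 11.68/√3 = 6.743
Hypotenuse = 2·(short leg) = 2·11.68/√3 = 13.49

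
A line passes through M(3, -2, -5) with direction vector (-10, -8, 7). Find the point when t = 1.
P(1) = (3 + (-10)(1), -2 + (-8)(1), -5 + 7(1)) = (-7, -10, 2)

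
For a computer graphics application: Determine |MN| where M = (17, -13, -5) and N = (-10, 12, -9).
d = √[(-27)² + (25)² + (-4)²] = √1370 = 37.01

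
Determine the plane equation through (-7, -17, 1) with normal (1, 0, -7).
d = n·P = (1)(-7) + (0)(-17) + (-7)(1) = -14
Plane: x - 7z = -14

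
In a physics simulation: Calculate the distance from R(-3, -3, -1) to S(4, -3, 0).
d = √[(7)² + (0)² + (1)²] = √50 = 7.071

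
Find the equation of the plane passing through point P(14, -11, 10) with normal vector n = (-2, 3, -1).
d = n·P = (-2)(14) + (3)(-11) + (-1)(10) = -71
Plane: -2x + 3y - z = -71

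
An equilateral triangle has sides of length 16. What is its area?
Area = (sqrt(3)/4) * s²
Area = (sqrt(3)/4) * 16²
Area = (sqrt(3)/4) * 256
Area = 110.85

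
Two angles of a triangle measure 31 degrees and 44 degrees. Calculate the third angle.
Sum of angles in a triangle = 180 degrees
Third angle = 180 - 31 - 44
Third angle = 105 degrees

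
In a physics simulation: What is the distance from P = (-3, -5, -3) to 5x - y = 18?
d = |5(-3) + (-1)(-5) + 0(-3) - (18)| / √(5² + (-1)² + 0²) = 28/√26 = 5.491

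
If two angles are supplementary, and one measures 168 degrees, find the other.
Supplementary angles sum to 180 degrees.
Other angle = 180 - 168
Other angle = 12 degrees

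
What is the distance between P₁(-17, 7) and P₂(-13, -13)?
Using the distance formula: d = sqrt((x₂-x₁)² + (y₂-y₁)²)
dx = (-13) - (-17) = 4
dy = (-13) - 7 = -20
d = sqrt(4² + (-20)²) = sqrt(16 + 400) = sqrt(416) = 20.40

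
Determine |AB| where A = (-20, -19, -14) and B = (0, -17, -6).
d = √[(20)² + (2)² + (8)²] = √468 = 21.63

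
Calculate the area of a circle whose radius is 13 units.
Area = pi * r²
Area = pi * 13²
Area = pi * 169
Area = 530.93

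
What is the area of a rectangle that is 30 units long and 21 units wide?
Area = length * width
Area = 30 * 21
Area = 630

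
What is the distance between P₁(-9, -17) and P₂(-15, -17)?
Using the distance formula: d = sqrt((x₂-x₁)² + (y₂-y₁)²)
dx = (-15) - (-9) = -6
dy = (-17) - (-17) = 0
d = sqrt((-6)² + 0²) = sqrt(36 + 0) = sqrt(36) = 6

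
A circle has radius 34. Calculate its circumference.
Circumference = 2 * pi * r
Circumference = 2 * pi * 34
Circumference = 213.63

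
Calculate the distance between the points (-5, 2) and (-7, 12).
Using the distance formula: d = sqrt((x₂-x₁)² + (y₂-y₁)²)
dx = (-7) - (-5) = -2
dy = 12 - 2 = 10
d = sqrt((-2)² + 10²) = sqrt(4 + 100) = sqrt(104) = 10.20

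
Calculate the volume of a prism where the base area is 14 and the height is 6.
Volume = base area * height
Volume = 14 * 6
Volume = 84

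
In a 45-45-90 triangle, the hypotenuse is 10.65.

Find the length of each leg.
In a 45-45-90 triangle, hypotenuse = leg·√2  →  leg = hypotenuse/√2
leg = 10.65/√2 = 7.531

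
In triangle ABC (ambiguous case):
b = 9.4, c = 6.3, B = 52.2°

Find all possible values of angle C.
sin(C)/c = sin(B)/b  →  sin(C) = c·sin(B)/b = 6.3·sin(52.2°)/9.4 = 0.529572
C₁ = arcsin(0.529572) = 31.98°,  C₂ = 180° - C₁ = 148.02°
Check C₂: A = 180° - 52.2° - 148.02° = -20.22° ≤ 0, rejected
C = 31.98° (one solution)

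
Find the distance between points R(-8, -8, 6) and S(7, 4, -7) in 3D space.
d = √[(15)² + (12)² + (-13)²] = √538 = 23.19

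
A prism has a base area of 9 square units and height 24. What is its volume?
Volume = base area * height
Volume = 9 * 24
Volume = 216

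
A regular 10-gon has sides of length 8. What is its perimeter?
Perimeter = number of sides * side length
Perimeter = 10 * 8
Perimeter = 80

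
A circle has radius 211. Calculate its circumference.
Circumference = 2 * pi * r
Circumference = 2 * pi * 211
Circumference = 1325.75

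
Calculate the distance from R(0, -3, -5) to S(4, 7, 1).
d = √[(4)² + (10)² + (6)²] = √152 = 12.33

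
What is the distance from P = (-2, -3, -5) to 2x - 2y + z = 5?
d = |2(-2) + (-2)(-3) + 1(-5) - (5)| / √(2² + (-2)² + 1²) = 8/√9 = 2.667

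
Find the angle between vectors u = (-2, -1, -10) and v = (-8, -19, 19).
u·v = -155, |u|² = 105, |v|² = 786
cos θ = -155/√82530 ≈ -0.5395
θ ≈ 122.7°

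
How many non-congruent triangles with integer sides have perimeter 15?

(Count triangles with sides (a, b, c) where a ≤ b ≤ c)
With a ≤ b ≤ c and a + b + c = 15, the triangle inequality a + b > c gives c < 15/2, so c ≤ 7.
Iterate a from 1 to ⌊p/3⌋ = 5; for each a, b ranges from a to ⌊(p−a)/2⌋ with c = p − a − b, keeping only c ≥ b.
Triples: (1, 7, 7), (2, 6, 7), (3, 5, 7), …
Count = 7 triangles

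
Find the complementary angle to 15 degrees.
Complementary angles sum to 90 degrees.
Other angle = 90 - 15
Other angle = 75 degrees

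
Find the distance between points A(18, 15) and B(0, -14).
Using the distance formula: d = sqrt((x₂-x₁)² + (y₂-y₁)²)
dx = 0 - 18 = -18
dy = (-14) - 15 = -29
d = sqrt((-18)² + (-29)²) = sqrt(324 + 841) = sqrt(1165) = 34.13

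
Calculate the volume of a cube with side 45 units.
Volume = s³
Volume = 45³
Volume = 91125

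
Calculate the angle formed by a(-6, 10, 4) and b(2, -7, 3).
a·b = -70, |a|² = 152, |b|² = 62
cos θ = -70/√9424 ≈ -0.7211
θ ≈ 136.1°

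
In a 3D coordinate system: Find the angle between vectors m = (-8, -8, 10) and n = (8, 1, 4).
m·n = -32, |m|² = 228, |n|² = 81
cos θ = -32/√18468 ≈ -0.2355
θ ≈ 103.6°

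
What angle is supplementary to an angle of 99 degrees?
Supplementary angles sum to 180 degrees.
Other angle = 180 - 99
Other angle = 81 degrees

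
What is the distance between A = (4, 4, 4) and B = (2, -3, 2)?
d = √[(-2)² + (-7)² + (-2)²] = √57 = 7.55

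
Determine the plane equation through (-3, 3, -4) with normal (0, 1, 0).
d = n·P = (0)(-3) + (1)(3) + (0)(-4) = 3
Plane: y = 3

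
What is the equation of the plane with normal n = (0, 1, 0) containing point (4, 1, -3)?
d = n·P = (0)(4) + (1)(1) + (0)(-3) = 1
Plane: y = 1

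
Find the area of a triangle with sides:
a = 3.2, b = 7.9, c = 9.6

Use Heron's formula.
s = (a+b+c)/2 = (3.2+7.9+9.6)/2 = 10.35
A = √(s(s-a)(s-b)(s-c)) = √(10.35·7.15·2.45·0.75)
A = √135.98 = 11.66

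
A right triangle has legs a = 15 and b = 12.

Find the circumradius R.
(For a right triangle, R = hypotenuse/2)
Hypotenuse c = √(15² + 12²) = √369 = 19.2094
R = c/2 = 9.605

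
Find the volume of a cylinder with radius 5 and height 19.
Volume = pi * r² * h
Volume = pi * 5² * 19
Volume = pi * 25 * 19
Volume = pi * 475
Volume = 1492.26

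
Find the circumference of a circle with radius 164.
Circumference = 2 * pi * r
Circumference = 2 * pi * 164
Circumference = 1030.44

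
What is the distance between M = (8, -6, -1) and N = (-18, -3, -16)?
d = √[(-26)² + (3)² + (-15)²] = √910 = 30.17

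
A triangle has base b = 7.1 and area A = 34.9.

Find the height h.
A = ½bh  →  h = 2A/b
h = 2·34.9/7.1 = 9.831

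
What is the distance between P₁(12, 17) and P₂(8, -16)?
Using the distance formula: d = sqrt((x₂-x₁)² + (y₂-y₁)²)
dx = 8 - 12 = -4
dy = (-16) - 17 = -33
d = sqrt((-4)² + (-33)²) = sqrt(16 + 1089) = sqrt(1105) = 33.24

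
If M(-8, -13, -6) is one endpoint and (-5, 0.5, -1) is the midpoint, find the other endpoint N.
N = (2×(-5) - (-8), 2×0.5 - (-13), 2×(-1) - (-6)) = (-2, 14, 4)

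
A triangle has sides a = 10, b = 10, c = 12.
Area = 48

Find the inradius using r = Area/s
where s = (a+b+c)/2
s = (10+10+12)/2 = 16
r = Area/s = 48/16 = 3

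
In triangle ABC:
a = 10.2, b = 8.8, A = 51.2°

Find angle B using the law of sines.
sin(B)/b = sin(A)/a
sin(B) = b·sin(A)/a = 8.8·sin(51.2°)/10.2 = 0.672370
B = arcsin(0.672370) = 42.25°  (b ≤ a, so B ≤ A and the acute solution is unique)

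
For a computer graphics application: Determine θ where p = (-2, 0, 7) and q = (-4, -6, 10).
p·q = 78, |p|² = 53, |q|² = 152
cos θ = 78/√8056 ≈ 0.869
θ ≈ 29.65°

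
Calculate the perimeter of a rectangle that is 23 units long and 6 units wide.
Perimeter = 2 * (length + width)
Perimeter = 2 * (23 + 6)
Perimeter = 2 * 29
Perimeter = 58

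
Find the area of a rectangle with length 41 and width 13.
Area = length * width
Area = 41 * 13
Area = 533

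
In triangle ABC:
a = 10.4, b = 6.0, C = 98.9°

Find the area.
Using A = ½ab·sin(C):
A = ½·10.4·6.0·sin(98.9°) = ½·62.4·0.987960 = 30.82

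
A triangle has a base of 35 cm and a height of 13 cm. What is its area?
Area = (1/2) * base * height
Area = (1/2) * 35 * 13
Area = 227.50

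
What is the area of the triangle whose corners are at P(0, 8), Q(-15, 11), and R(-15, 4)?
Using the coordinate formula: Area = (1/2)|x₁(y₂-y₃) + x₂(y₃-y₁) + x₃(y₁-y₂)|
Area = (1/2)|0(11-4) + (-15)(4-8) + (-15)(8-11)|
Area = (1/2)|0*7 + (-15)*(-4) + (-15)*(-3)|
Area = (1/2)|0 + 60 + 45|
Area = (1/2)*105 = 52.50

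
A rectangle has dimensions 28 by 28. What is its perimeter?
Perimeter = 2 * (length + width)
Perimeter = 2 * (28 + 28)
Perimeter = 2 * 56
Perimeter = 112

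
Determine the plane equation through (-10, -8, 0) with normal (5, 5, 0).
d = n·P = (5)(-10) + (5)(-8) + (0)(0) = -90
Plane: 5x + 5y = -90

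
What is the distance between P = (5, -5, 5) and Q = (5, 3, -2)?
d = √[(0)² + (8)² + (-7)²] = √113 = 10.63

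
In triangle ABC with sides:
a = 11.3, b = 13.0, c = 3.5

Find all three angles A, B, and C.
By the law of cosines:
cos(A) = (b² + c² - a²)/(2bc) = 0.588571  →  A = 53.94°
cos(B) = (a² + c² - b²)/(2ac) = -0.367383  →  B = 111.6°
cos(C) = (a² + b² - c²)/(2ab) = 0.968142  →  C = 14.5°
Check: A + B + C = 180.0° ✓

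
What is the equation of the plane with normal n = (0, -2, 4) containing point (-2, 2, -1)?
d = n·P = (0)(-2) + (-2)(2) + (4)(-1) = -8
Plane: -2y + 4z = -8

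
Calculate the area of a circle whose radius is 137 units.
Area = pi * r²
Area = pi * 137²
Area = pi * 18769
Area = 58964.55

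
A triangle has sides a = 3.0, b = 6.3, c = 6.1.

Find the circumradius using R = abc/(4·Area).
s = (a+b+c)/2 = 7.7
Area = √(s(s-a)(s-b)(s-c)) = √(7.7·4.7·1.4·1.6) = 9.00364
R = abc/(4·Area) = (3.0·6.3·6.1)/(4·9.00364) = 115.29/36.01456 = 3.201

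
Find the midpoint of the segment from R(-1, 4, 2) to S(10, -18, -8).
Midpoint = ((-1+10)/2, (4-18)/2, (2-8)/2) = (4.5, -7, -3)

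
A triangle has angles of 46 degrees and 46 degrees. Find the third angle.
Sum of angles in a triangle = 180 degrees
Third angle = 180 - 46 - 46
Third angle = 88 degrees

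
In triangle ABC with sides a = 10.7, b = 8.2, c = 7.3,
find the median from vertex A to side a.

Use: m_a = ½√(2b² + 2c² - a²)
m_a = ½√(2·8.2² + 2·7.3² - 10.7²)
m_a = ½√(134.48 + 106.58 - 114.49) = ½√126.57 = 5.625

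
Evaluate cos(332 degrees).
cos(332 degrees) = 0.8829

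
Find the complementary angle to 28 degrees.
Complementary angles sum to 90 degrees.
Other angle = 90 - 28
Other angle = 62 degrees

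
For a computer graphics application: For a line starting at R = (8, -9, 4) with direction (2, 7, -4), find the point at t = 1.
P(1) = (8 + 2(1), -9 + 7(1), 4 + (-4)(1)) = (10, -2, 0)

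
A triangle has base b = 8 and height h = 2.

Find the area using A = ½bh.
A = ½·8·2 = 8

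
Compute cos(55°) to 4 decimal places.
cos(55 degrees) = 0.5736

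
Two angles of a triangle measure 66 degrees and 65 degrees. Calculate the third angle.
Sum of angles in a triangle = 180 degrees
Third angle = 180 - 66 - 65
Third angle = 49 degrees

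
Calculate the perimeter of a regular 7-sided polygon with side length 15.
Perimeter = number of sides * side length
Perimeter = 7 * 15
Perimeter = 105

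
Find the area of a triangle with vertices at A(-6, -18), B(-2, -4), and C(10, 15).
Using the coordinate formula: Area = (1/2)|x₁(y₂-y₃) + x₂(y₃-y₁) + x₃(y₁-y₂)|
Area = (1/2)|(-6)((-4)-15) + (-2)(15-(-18)) + 10((-18)-(-4))|
Area = (1/2)|(-6)*(-19) + (-2)*33 + 10*(-14)|
Area = (1/2)|114 + (-66) + (-140)|
Area = (1/2)*92 = 46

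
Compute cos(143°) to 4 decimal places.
cos(143 degrees) = -0.7986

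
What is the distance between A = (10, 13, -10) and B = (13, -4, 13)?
d = √[(3)² + (-17)² + (23)²] = √827 = 28.76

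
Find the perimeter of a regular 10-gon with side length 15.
Perimeter = number of sides * side length
Perimeter = 10 * 15
Perimeter = 150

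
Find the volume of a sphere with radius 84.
Volume = (4/3) * pi * r³
Volume = (4/3) * pi * 84³
Volume = (4/3) * pi * 592704
Volume = 2482712.71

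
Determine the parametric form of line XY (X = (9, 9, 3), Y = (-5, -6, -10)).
Direction vector d = Y - X = (-14, -15, -13)
x = 9 - 14t, y = 9 - 15t, z = 3 - 13t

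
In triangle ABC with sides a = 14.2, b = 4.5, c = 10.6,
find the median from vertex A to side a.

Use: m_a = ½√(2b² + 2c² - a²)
m_a = ½√(2·4.5² + 2·10.6² - 14.2²)
m_a = ½√(40.5 + 224.72 - 201.64) = ½√63.58 = 3.987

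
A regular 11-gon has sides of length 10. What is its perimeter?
Perimeter = number of sides * side length
Perimeter = 11 * 10
Perimeter = 110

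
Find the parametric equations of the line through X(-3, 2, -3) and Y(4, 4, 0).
Direction vector d = Y - X = (7, 2, 3)
x = -3 + 7t, y = 2 + 2t, z = -3 + 3t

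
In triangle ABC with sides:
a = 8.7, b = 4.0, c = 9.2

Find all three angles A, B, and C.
By the law of cosines:
cos(A) = (b² + c² - a²)/(2bc) = 0.338995  →  A = 70.18°
cos(B) = (a² + c² - b²)/(2ac) = 0.901612  →  B = 25.63°
cos(C) = (a² + b² - c²)/(2ab) = 0.101293  →  C = 84.19°
Check: A + B + C = 180.0° ✓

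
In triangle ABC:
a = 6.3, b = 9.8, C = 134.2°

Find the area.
Using A = ½ab·sin(C):
A = ½·6.3·9.8·sin(134.2°) = ½·61.74·0.716911 = 22.13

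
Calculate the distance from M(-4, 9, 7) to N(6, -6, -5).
d = √[(10)² + (-15)² + (-12)²] = √469 = 21.66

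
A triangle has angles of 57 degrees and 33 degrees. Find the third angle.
Sum of angles in a triangle = 180 degrees
Third angle = 180 - 57 - 33
Third angle = 90 degrees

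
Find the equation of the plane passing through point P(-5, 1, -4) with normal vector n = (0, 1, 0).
d = n·P = (0)(-5) + (1)(1) + (0)(-4) = 1
Plane: y = 1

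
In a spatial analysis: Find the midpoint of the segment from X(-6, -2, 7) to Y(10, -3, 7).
Midpoint = ((-6+10)/2, (-2-3)/2, (7+7)/2) = (2, -2.5, 7)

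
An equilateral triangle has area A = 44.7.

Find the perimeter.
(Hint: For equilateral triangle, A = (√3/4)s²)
A = (√3/4)s²  →  s² = 4A/√3 = 4·44.7/√3 = 103.23
s = 10.1602
Perimeter = 3s = 30.48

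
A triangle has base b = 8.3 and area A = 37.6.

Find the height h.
A = ½bh  →  h = 2A/b
h = 2·37.6/8.3 = 9.06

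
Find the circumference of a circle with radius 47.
Circumference = 2 * pi * r
Circumference = 2 * pi * 47
Circumference = 295.31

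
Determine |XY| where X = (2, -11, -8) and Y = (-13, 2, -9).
d = √[(-15)² + (13)² + (-1)²] = √395 = 19.87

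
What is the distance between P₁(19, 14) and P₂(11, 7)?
Using the distance formula: d = sqrt((x₂-x₁)² + (y₂-y₁)²)
dx = 11 - 19 = -8
dy = 7 - 14 = -7
d = sqrt((-8)² + (-7)²) = sqrt(64 + 49) = sqrt(113) = 10.63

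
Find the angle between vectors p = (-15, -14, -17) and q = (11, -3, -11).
p·q = 64, |p|² = 710, |q|² = 251
cos θ = 64/√178210 ≈ 0.1516
θ ≈ 81.28°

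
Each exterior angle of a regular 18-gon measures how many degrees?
Exterior angle of a regular n-gon = 360/n
Exterior angle = 360/18
Exterior angle = 20 degrees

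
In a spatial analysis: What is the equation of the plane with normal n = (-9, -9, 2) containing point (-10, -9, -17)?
d = n·P = (-9)(-10) + (-9)(-9) + (2)(-17) = 137
Plane: -9x - 9y + 2z = 137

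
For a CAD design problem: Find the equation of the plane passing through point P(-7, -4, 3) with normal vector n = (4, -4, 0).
d = n·P = (4)(-7) + (-4)(-4) + (0)(3) = -12
Plane: 4x - 4y = -12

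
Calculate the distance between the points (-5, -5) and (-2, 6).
Using the distance formula: d = sqrt((x₂-x₁)² + (y₂-y₁)²)
dx = (-2) - (-5) = 3
dy = 6 - (-5) = 11
d = sqrt(3² + 11²) = sqrt(9 + 121) = sqrt(130) = 11.40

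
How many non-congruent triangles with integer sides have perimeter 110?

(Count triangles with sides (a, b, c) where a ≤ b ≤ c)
With a ≤ b ≤ c and a + b + c = 110, the triangle inequality a + b > c gives c < 110/2, so c ≤ 54.
Iterate a from 1 to ⌊p/3⌋ = 36; for each a, b ranges from a to ⌊(p−a)/2⌋ with c = p − a − b, keeping only c ≥ b.
Triples: (2, 54, 54), (3, 53, 54), (4, 52, 54), …
Count = 252 triangles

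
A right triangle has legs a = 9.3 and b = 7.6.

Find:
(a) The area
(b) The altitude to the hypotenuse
(a) Area = ½ab = ½·9.3·7.6 = 35.34
(b) Hypotenuse c = √(9.3² + 7.6²) = √144.25 = 12.0104
    Area = ½·c·h_c  →  h_c = 2·Area/c = 2·35.34/12.0104 = 5.885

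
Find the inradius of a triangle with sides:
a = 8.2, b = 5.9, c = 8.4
s = (a+b+c)/2 = (8.2+5.9+8.4)/2 = 11.25
Area = √(s(s-a)(s-b)(s-c)) = √(11.25·3.05·5.35·2.85) = 22.8731
r = Area/s = 22.8731/11.25 = 2.033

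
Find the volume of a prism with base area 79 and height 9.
Volume = base area * height
Volume = 79 * 9
Volume = 711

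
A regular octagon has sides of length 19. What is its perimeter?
Perimeter = number of sides * side length
Perimeter = 8 * 19
Perimeter = 152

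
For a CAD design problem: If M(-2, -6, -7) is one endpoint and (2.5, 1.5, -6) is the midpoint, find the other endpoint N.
N = (2×2.5 - (-2), 2×1.5 - (-6), 2×(-6) - (-7)) = (7, 9, -5)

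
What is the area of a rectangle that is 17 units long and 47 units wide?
Area = length * width
Area = 17 * 47
Area = 799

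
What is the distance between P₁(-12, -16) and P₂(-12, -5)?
Using the distance formula: d = sqrt((x₂-x₁)² + (y₂-y₁)²)
dx = (-12) - (-12) = 0
dy = (-5) - (-16) = 11
d = sqrt(0² + 11²) = sqrt(0 + 121) = sqrt(121) = 11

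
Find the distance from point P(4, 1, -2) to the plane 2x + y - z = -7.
d = |2(4) + 1(1) + (-1)(-2) - (-7)| / √(2² + 1² + (-1)²) = 18/√6 = 7.348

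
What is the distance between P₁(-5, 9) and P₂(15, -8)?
Using the distance formula: d = sqrt((x₂-x₁)² + (y₂-y₁)²)
dx = 15 - (-5) = 20
dy = (-8) - 9 = -17
d = sqrt(20² + (-17)²) = sqrt(400 + 289) = sqrt(689) = 26.25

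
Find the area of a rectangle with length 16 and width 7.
Area = length * width
Area = 16 * 7
Area = 112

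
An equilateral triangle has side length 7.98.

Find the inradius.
For an equilateral triangle, r = s/(2√3) where s is the side.
r = 7.98/(2√3) = 7.98/3.464102 = 2.304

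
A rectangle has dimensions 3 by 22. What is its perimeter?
Perimeter = 2 * (length + width)
Perimeter = 2 * (3 + 22)
Perimeter = 2 * 25
Perimeter = 50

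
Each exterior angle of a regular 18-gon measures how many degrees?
Exterior angle of a regular n-gon = 360/n
Exterior angle = 360/18
Exterior angle = 20 degrees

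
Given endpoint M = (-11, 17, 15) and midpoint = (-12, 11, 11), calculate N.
N = (2×(-12) - (-11), 2×11 - 17, 2×11 - 15) = (-13, 5, 7)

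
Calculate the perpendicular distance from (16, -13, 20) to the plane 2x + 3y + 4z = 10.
d = |2(16) + 3(-13) + 4(20) - (10)| / √(2² + 3² + 4²) = 63/√29 = 11.7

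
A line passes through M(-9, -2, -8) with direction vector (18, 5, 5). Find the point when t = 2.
P(2) = (-9 + 18(2), -2 + 5(2), -8 + 5(2)) = (27, 8, 2)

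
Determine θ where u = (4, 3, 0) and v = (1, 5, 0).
u·v = 19, |u|² = 25, |v|² = 26
cos θ = 19/√650 ≈ 0.7452
θ ≈ 41.82°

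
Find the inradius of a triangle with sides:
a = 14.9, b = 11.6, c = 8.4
s = (a+b+c)/2 = (14.9+11.6+8.4)/2 = 17.45
Area = √(s(s-a)(s-b)(s-c)) = √(17.45·2.55·5.85·9.05) = 48.5367
r = Area/s = 48.5367/17.45 = 2.781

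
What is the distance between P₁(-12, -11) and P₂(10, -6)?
Using the distance formula: d = sqrt((x₂-x₁)² + (y₂-y₁)²)
dx = 10 - (-12) = 22
dy = (-6) - (-11) = 5
d = sqrt(22² + 5²) = sqrt(484 + 25) = sqrt(509) = 22.56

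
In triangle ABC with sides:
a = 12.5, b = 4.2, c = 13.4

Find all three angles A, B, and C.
By the law of cosines:
cos(A) = (b² + c² - a²)/(2bc) = 0.363806  →  A = 68.67°
cos(B) = (a² + c² - b²)/(2ac) = 0.949761  →  B = 18.24°
cos(C) = (a² + b² - c²)/(2ab) = -0.054000  →  C = 93.1°
Check: A + B + C = 180.0° ✓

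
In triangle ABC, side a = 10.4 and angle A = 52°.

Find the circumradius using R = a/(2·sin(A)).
R = a/(2·sin(A)) = 10.4/(2·sin(52°))
R = 10.4/(2·0.788011) = 10.4/1.576022 = 6.599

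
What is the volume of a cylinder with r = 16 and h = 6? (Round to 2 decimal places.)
Volume = pi * r² * h
Volume = pi * 16² * 6
Volume = pi * 256 * 6
Volume = pi * 1536
Volume = 4825.49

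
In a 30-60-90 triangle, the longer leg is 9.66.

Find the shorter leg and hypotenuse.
In a 30-60-90 triangle, sides are in ratio 1 : √3 : 2.
Long leg = short leg·√3  →  short leg = 9.66/√3 = 5.577
Hypotenuse = 2·(short leg) = 2·9.66/√3 = 11.15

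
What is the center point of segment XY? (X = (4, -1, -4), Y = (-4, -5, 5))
Midpoint = ((4-4)/2, (-1-5)/2, (-4+5)/2) = (0, -3, 0.5)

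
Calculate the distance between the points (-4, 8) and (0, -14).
Using the distance formula: d = sqrt((x₂-x₁)² + (y₂-y₁)²)
dx = 0 - (-4) = 4
dy = (-14) - 8 = -22
d = sqrt(4² + (-22)²) = sqrt(16 + 484) = sqrt(500) = 22.36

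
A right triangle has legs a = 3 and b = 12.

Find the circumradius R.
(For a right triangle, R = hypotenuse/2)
Hypotenuse c = √(3² + 12²) = √153 = 12.3693
R = c/2 = 6.185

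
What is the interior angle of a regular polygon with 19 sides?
Interior angle of a regular n-gon = (n-2)*180/n
Interior angle = (19-2)*180/19
Interior angle = 17*180/19
Interior angle = 3060/19
Interior angle = 161.05 degrees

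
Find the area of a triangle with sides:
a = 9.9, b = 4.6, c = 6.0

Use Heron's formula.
s = (a+b+c)/2 = (9.9+4.6+6.0)/2 = 10.25
A = √(s(s-a)(s-b)(s-c)) = √(10.25·0.35·5.65·4.25)
A = √86.1448 = 9.281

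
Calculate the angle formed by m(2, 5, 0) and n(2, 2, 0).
m·n = 14, |m|² = 29, |n|² = 8
cos θ = 14/√232 ≈ 0.9191
θ ≈ 23.2°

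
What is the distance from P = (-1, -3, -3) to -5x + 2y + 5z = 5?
d = |(-5)(-1) + 2(-3) + 5(-3) - (5)| / √((-5)² + 2² + 5²) = 21/√54 = 2.858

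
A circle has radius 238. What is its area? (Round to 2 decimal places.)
Area = pi * r²
Area = pi * 238²
Area = pi * 56644
Area = 177952.37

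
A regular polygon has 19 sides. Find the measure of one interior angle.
Interior angle of a regular n-gon = (n-2)*180/n
Interior angle = (19-2)*180/19
Interior angle = 17*180/19
Interior angle = 3060/19
Interior angle = 161.05 degrees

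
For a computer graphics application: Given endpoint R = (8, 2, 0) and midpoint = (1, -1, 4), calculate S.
S = (2×1 - 8, 2×(-1) - 2, 2×4 - 0) = (-6, -4, 8)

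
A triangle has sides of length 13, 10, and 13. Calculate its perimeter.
Perimeter = sum of all sides
Perimeter = 13 + 10 + 13
Perimeter = 36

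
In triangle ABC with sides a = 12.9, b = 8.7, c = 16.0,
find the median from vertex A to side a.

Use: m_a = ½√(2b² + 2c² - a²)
m_a = ½√(2·8.7² + 2·16.0² - 12.9²)
m_a = ½√(151.38 + 512 - 166.41) = ½√496.97 = 11.15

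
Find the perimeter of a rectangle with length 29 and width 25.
Perimeter = 2 * (length + width)
Perimeter = 2 * (29 + 25)
Perimeter = 2 * 54
Perimeter = 108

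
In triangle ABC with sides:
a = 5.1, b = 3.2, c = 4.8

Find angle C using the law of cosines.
cos(C) = (a² + b² - c²)/(2ab)
cos(C) = (5.1² + 3.2² - 4.8²)/(2·5.1·3.2) = 13.21/32.64 = 0.404718
C = arccos(0.404718) = 66.13°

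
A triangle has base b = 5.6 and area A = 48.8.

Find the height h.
A = ½bh  →  h = 2A/b
h = 2·48.8/5.6 = 17.43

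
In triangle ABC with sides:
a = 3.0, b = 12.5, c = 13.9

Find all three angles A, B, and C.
By the law of cosines:
cos(A) = (b² + c² - a²)/(2bc) = 0.979741  →  A = 11.55°
cos(B) = (a² + c² - b²)/(2ac) = 0.551079  →  B = 56.56°
cos(C) = (a² + b² - c²)/(2ab) = -0.372800  →  C = 111.9°
Check: A + B + C = 180.0° ✓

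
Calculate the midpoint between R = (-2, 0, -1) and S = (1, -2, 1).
Midpoint = ((-2+1)/2, (0-2)/2, (-1+1)/2) = (-0.5, -1, 0)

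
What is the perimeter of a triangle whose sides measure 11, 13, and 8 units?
Perimeter = sum of all sides
Perimeter = 11 + 13 + 8
Perimeter = 32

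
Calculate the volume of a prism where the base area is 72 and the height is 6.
Volume = base area * height
Volume = 72 * 6
Volume = 432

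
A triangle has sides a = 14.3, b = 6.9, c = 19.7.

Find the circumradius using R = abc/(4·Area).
s = (a+b+c)/2 = 20.45
Area = √(s(s-a)(s-b)(s-c)) = √(20.45·6.15·13.55·0.75) = 35.7507
R = abc/(4·Area) = (14.3·6.9·19.7)/(4·35.7507) = 1943.799/143.0028 = 13.59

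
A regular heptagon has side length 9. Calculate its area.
For a regular 7-gon with side length s = 9:
Apothem a = s / (2*tan(pi/7)) = 9 / (2*tan(pi/7)) ≈ 9.3443
Perimeter P = 7 * 9 = 63
Area = (1/2) * P * a = (1/2) * 63 * 9.3443 = 294.35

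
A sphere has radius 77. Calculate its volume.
Volume = (4/3) * pi * r³
Volume = (4/3) * pi * 77³
Volume = (4/3) * pi * 456533
Volume = 1912320.96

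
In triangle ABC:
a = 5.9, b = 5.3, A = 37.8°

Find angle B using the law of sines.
sin(B)/b = sin(A)/a
sin(B) = b·sin(A)/a = 5.3·sin(37.8°)/5.9 = 0.550578
B = arcsin(0.550578) = 33.41°  (b ≤ a, so B ≤ A and the acute solution is unique)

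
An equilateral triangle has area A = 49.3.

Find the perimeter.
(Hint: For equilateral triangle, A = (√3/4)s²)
A = (√3/4)s²  →  s² = 4A/√3 = 4·49.3/√3 = 113.853
s = 10.6702
Perimeter = 3s = 32.01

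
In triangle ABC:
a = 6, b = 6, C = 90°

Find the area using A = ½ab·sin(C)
A = ½·6·6·sin(90°) = ½·36·1.000000 = 18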